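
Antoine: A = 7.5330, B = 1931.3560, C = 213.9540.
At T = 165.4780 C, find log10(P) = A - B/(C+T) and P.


C+T = 379.4320
B/(C+T) = 5.0901
log10(P) = 7.5330 - 5.0901 = 2.4429
P = 10^2.4429 = 277.2527 mmHg

277.2527 mmHg


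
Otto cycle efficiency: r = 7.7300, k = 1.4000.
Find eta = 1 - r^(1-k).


r^(k-1) = 2.2661
eta = 1 - 1/2.2661 = 0.5587 = 55.8706%

55.8706%


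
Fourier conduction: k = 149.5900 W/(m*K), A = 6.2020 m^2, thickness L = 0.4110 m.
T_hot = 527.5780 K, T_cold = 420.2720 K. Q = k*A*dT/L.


dT = 107.3060 K
Q = 149.5900 * 6.2020 * 107.3060 / 0.4110 = 242223.6301 W

242223.6301 W


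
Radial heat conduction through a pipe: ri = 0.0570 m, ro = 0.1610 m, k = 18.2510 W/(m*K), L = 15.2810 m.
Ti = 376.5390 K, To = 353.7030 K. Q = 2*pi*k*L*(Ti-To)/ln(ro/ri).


dT = 22.8360 K
ln(ro/ri) = 1.0384
Q = 2*pi*18.2510*15.2810*22.8360 / 1.0384 = 38538.3646 W

38538.3646 W


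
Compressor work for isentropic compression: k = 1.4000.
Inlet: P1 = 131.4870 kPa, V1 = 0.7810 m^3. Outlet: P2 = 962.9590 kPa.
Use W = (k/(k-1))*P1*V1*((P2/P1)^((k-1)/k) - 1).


(k-1)/k = 0.2857
(P2/P1)^exp = 1.7663
W = 3.5000 * 131.4870 * 0.7810 * (1.7663 - 1) = 275.4231 kJ

275.4231 kJ


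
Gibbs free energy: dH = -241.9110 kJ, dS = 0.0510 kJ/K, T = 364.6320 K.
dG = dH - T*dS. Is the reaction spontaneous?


T*dS = 364.6320 * 0.0510 = 18.5962 kJ
dG = -241.9110 - 18.5962 = -260.5072 kJ (spontaneous)

dG = -260.5072 kJ, spontaneous


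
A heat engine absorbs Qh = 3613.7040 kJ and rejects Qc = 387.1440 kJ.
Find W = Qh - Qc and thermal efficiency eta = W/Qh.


W = 3613.7040 - 387.1440 = 3226.5600 kJ
eta = 3226.5600 / 3613.7040 = 0.8929 = 89.2868%

W = 3226.5600 kJ, eta = 89.2868%


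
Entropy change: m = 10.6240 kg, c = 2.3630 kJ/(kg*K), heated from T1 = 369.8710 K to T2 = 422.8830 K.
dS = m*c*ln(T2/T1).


T2/T1 = 1.1433
ln(T2/T1) = 0.1339
dS = 10.6240 * 2.3630 * 0.1339 = 3.3625 kJ/K

3.3625 kJ/K


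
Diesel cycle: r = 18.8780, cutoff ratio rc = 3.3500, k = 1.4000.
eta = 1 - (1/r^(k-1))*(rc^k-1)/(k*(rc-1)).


r^(k-1) = 3.2388
rc^k = 5.4333
eta = 0.5839 = 58.3948%

58.3948%


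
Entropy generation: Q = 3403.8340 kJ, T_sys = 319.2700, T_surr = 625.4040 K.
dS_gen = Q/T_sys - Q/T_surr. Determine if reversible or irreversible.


dS_sys = 3403.8340/319.2700 = 10.6613 kJ/K
dS_surr = -3403.8340/625.4040 = -5.4426 kJ/K
dS_gen = 10.6613 - 5.4426 = 5.2187 kJ/K (irreversible)

dS_gen = 5.2187 kJ/K, irreversible


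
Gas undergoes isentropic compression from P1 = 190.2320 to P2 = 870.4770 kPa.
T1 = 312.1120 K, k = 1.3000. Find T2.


(k-1)/k = 0.2308
(P2/P1)^exp = 1.4204
T2 = 312.1120 * 1.4204 = 443.3304 K

443.3304 K


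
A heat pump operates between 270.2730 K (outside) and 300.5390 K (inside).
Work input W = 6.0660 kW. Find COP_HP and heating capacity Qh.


COP = 300.5390 / 30.2660 = 9.9299
Qh = 9.9299 * 6.0660 = 60.2349 kW

COP = 9.9299, Qh = 60.2349 kW


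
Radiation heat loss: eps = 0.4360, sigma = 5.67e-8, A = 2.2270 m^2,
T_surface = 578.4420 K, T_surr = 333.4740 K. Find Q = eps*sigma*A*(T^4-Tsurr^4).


T^4 = 1.1195e+11
Tsurr^4 = 1.2367e+10
Q = 0.4360 * 5.67e-8 * 2.2270 * 9.9587e+10 = 5482.6949 W

5482.6949 W


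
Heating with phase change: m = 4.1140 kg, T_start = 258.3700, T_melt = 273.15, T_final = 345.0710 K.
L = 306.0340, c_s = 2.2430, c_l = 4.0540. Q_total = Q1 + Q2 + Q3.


Q1 (sensible, solid) = 4.1140 * 2.2430 * 14.7800 = 136.3854 kJ
Q2 (latent) = 4.1140 * 306.0340 = 1259.0239 kJ
Q3 (sensible, liquid) = 4.1140 * 4.0540 * 71.9210 = 1199.5097 kJ
Q_total = 2594.9190 kJ

2594.9190 kJ


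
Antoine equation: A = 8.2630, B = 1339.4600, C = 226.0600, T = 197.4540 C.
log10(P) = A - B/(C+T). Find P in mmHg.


C+T = 423.5140
B/(C+T) = 3.1627
log10(P) = 8.2630 - 3.1627 = 5.1003
P = 10^5.1003 = 125971.1294 mmHg

125971.1294 mmHg


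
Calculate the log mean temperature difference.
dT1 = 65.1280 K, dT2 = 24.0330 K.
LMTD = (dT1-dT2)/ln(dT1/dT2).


dT1/dT2 = 2.7099
ln(dT1/dT2) = 0.9969
LMTD = 41.0950 / 0.9969 = 41.2217 K

41.2217 K


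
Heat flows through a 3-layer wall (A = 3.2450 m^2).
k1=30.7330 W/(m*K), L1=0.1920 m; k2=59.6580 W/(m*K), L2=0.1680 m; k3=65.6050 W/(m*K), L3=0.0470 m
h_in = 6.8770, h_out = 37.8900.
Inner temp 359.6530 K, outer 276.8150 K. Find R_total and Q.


R_conv_in = 1/(6.8770*3.2450) = 0.0448
R_1 = 0.1920/(30.7330*3.2450) = 0.0019
R_2 = 0.1680/(59.6580*3.2450) = 0.0009
R_3 = 0.0470/(65.6050*3.2450) = 0.0002
R_conv_out = 1/(37.8900*3.2450) = 0.0081
R_total = 0.0560 K/W
Q = 82.8380 / 0.0560 = 1480.3559 W

R_total = 0.0560 K/W, Q = 1480.3559 W


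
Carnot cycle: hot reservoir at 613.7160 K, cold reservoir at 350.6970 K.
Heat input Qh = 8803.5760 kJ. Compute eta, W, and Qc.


eta = 1 - 350.6970/613.7160 = 0.4286
W = 0.4286 * 8803.5760 = 3772.9304 kJ
Qc = 8803.5760 - 3772.9304 = 5030.6456 kJ

eta = 42.8568%, W = 3772.9304 kJ, Qc = 5030.6456 kJ


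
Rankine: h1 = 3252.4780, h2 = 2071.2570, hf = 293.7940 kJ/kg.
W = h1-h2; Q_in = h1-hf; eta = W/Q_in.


W = 1181.2210 kJ/kg
Q_in = 2958.6840 kJ/kg
eta = 0.3992 = 39.9239%

eta = 39.9239%


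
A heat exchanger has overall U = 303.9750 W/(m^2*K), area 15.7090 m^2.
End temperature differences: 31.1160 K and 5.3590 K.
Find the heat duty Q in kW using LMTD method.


LMTD = 14.6434 K
Q = 303.9750 * 15.7090 * 14.6434 = 69924.5182 W = 69.9245 kW

69.9245 kW


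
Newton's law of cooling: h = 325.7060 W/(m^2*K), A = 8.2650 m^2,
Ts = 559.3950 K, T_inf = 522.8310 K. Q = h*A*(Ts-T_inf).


dT = 36.5640 K
Q = 325.7060 * 8.2650 * 36.5640 = 98428.8287 W

98428.8287 W


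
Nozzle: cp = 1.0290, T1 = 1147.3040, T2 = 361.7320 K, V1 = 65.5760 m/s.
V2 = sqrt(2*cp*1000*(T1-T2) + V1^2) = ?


dT = 785.5720 K
2*cp*1000*dT = 1616707.1760
V1^2 = 4300.2118
V2 = sqrt(1621007.3878) = 1273.1879 m/s

1273.1879 m/s


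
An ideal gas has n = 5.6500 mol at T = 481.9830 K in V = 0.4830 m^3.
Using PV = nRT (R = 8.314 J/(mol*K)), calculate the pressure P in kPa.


P = nRT/V = 5.6500 * 8.314 * 481.9830 / 0.4830
= 22640.7176 / 0.4830 = 46875.1918 Pa = 46.8752 kPa

46.8752 kPa


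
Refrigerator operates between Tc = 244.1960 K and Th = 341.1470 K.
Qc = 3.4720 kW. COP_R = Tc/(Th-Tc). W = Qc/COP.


COP = 244.1960 / 96.9510 = 2.5188
W = 3.4720 / 2.5188 = 1.3785 kW

COP = 2.5188, W = 1.3785 kW


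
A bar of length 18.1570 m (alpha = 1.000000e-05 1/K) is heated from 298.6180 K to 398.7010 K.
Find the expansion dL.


dT = 100.0830 K
dL = 1.000000e-05 * 18.1570 * 100.0830 = 0.018172 m
L_final = 18.175172 m

dL = 0.018172 m


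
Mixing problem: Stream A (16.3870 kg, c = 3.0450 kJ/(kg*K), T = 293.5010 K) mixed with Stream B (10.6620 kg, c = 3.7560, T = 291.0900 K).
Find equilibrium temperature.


num = 26302.3622
den = 89.9449
Tf = 292.4275 K

292.4275 K


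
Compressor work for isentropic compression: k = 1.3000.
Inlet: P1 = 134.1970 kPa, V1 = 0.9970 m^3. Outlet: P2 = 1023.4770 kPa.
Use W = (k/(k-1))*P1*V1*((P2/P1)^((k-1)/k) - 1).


(k-1)/k = 0.2308
(P2/P1)^exp = 1.5981
W = 4.3333 * 134.1970 * 0.9970 * (1.5981 - 1) = 346.7892 kJ

346.7892 kJ


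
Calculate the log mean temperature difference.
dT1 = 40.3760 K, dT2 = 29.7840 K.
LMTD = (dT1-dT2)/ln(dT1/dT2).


dT1/dT2 = 1.3556
ln(dT1/dT2) = 0.3043
LMTD = 10.5920 / 0.3043 = 34.8118 K

34.8118 K


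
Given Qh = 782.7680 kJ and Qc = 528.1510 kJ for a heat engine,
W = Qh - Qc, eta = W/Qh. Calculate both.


W = 782.7680 - 528.1510 = 254.6170 kJ
eta = 254.6170 / 782.7680 = 0.3253 = 32.5278%

W = 254.6170 kJ, eta = 32.5278%


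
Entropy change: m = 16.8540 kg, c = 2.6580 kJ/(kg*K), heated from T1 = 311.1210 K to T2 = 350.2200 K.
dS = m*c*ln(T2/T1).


T2/T1 = 1.1257
ln(T2/T1) = 0.1184
dS = 16.8540 * 2.6580 * 0.1184 = 5.3032 kJ/K

5.3032 kJ/K


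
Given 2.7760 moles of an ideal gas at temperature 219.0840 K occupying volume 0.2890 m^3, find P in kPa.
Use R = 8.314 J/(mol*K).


P = nRT/V = 2.7760 * 8.314 * 219.0840 / 0.2890
= 5056.3851 / 0.2890 = 17496.1422 Pa = 17.4961 kPa

17.4961 kPa


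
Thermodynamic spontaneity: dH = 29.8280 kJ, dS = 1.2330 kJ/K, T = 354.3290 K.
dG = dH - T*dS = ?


T*dS = 354.3290 * 1.2330 = 436.8877 kJ
dG = 29.8280 - 436.8877 = -407.0597 kJ (spontaneous)

dG = -407.0597 kJ, spontaneous


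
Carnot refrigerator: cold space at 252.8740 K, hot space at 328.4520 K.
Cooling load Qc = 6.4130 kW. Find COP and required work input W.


COP = 252.8740 / 75.5780 = 3.3459
W = 6.4130 / 3.3459 = 1.9167 kW

COP = 3.3459, W = 1.9167 kW


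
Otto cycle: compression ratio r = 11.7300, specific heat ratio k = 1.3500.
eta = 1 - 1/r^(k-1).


r^(k-1) = 2.3673
eta = 1 - 1/2.3673 = 0.5776 = 57.7579%

57.7579%


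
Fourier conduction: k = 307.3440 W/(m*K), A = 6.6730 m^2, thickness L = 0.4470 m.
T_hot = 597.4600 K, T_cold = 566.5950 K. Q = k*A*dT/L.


dT = 30.8650 K
Q = 307.3440 * 6.6730 * 30.8650 / 0.4470 = 141613.4888 W

141613.4888 W


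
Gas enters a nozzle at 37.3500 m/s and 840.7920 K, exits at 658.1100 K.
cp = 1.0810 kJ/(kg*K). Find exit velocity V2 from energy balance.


dT = 182.6820 K
2*cp*1000*dT = 394958.4840
V1^2 = 1395.0225
V2 = sqrt(396353.5065) = 629.5661 m/s

629.5661 m/s


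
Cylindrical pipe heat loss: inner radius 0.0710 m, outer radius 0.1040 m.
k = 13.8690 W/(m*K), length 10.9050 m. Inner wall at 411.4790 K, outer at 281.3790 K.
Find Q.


dT = 130.1000 K
ln(ro/ri) = 0.3817
Q = 2*pi*13.8690*10.9050*130.1000 / 0.3817 = 323886.8251 W

323886.8251 W


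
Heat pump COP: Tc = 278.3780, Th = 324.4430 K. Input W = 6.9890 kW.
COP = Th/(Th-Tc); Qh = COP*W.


COP = 324.4430 / 46.0650 = 7.0432
Qh = 7.0432 * 6.9890 = 49.2246 kW

COP = 7.0432, Qh = 49.2246 kW


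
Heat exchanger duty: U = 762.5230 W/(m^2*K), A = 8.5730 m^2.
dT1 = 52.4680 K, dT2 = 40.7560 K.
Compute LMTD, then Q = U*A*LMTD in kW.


LMTD = 46.3657 K
Q = 762.5230 * 8.5730 * 46.3657 = 303097.8218 W = 303.0978 kW

303.0978 kW


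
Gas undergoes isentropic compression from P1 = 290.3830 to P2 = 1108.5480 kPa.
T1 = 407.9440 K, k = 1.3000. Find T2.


(k-1)/k = 0.2308
(P2/P1)^exp = 1.3623
T2 = 407.9440 * 1.3623 = 555.7228 K

555.7228 K


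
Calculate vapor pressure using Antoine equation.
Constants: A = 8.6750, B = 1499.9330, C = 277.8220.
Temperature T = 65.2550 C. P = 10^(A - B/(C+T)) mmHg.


C+T = 343.0770
B/(C+T) = 4.3720
log10(P) = 8.6750 - 4.3720 = 4.3030
P = 10^4.3030 = 20090.8801 mmHg

20090.8801 mmHg


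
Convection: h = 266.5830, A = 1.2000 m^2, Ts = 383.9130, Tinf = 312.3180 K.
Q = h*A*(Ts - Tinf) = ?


dT = 71.5950 K
Q = 266.5830 * 1.2000 * 71.5950 = 22903.2119 W

22903.2119 W


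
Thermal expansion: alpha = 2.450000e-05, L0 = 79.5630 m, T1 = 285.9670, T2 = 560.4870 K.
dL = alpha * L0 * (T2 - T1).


dT = 274.5200 K
dL = 2.450000e-05 * 79.5630 * 274.5200 = 0.535120 m
L_final = 80.098120 m

dL = 0.535120 m


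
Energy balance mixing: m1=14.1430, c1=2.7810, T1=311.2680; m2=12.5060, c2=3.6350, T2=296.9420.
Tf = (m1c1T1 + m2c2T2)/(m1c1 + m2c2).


num = 25741.4727
den = 84.7910
Tf = 303.5873 K

303.5873 K


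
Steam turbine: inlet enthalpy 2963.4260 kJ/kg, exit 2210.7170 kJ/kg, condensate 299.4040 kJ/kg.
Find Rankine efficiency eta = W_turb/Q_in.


W = 752.7090 kJ/kg
Q_in = 2664.0220 kJ/kg
eta = 0.2825 = 28.2546%

eta = 28.2546%


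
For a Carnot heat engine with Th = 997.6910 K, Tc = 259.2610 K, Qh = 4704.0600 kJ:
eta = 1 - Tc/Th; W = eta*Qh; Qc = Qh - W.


eta = 1 - 259.2610/997.6910 = 0.7401
W = 0.7401 * 4704.0600 = 3481.6582 kJ
Qc = 4704.0600 - 3481.6582 = 1222.4018 kJ

eta = 74.0139%, W = 3481.6582 kJ, Qc = 1222.4018 kJ


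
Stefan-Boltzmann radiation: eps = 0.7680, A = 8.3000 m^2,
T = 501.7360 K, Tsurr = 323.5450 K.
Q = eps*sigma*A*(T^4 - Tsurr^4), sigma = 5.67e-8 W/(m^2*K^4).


T^4 = 6.3373e+10
Tsurr^4 = 1.0958e+10
Q = 0.7680 * 5.67e-8 * 8.3000 * 5.2414e+10 = 18944.0361 W

18944.0361 W


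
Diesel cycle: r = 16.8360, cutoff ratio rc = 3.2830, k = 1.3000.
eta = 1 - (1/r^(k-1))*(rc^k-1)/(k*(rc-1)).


r^(k-1) = 2.3328
rc^k = 4.6898
eta = 0.4671 = 46.7059%

46.7059%


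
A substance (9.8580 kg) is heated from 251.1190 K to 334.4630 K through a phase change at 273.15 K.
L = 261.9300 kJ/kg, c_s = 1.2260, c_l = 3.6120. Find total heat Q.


Q1 (sensible, solid) = 9.8580 * 1.2260 * 22.0310 = 266.2646 kJ
Q2 (latent) = 9.8580 * 261.9300 = 2582.1059 kJ
Q3 (sensible, liquid) = 9.8580 * 3.6120 * 61.3130 = 2183.1779 kJ
Q_total = 5031.5485 kJ

5031.5485 kJ


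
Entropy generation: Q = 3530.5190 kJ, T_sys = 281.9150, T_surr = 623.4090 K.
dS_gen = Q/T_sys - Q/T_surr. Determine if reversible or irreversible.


dS_sys = 3530.5190/281.9150 = 12.5233 kJ/K
dS_surr = -3530.5190/623.4090 = -5.6632 kJ/K
dS_gen = 12.5233 - 5.6632 = 6.8601 kJ/K (irreversible)

dS_gen = 6.8601 kJ/K, irreversible


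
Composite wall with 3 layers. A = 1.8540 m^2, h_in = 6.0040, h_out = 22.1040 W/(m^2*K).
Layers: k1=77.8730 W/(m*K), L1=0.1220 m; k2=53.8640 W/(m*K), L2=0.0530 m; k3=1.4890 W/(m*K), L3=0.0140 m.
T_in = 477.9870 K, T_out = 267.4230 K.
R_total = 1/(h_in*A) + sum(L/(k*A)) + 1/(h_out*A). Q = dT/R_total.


R_conv_in = 1/(6.0040*1.8540) = 0.0898
R_1 = 0.1220/(77.8730*1.8540) = 0.0008
R_2 = 0.0530/(53.8640*1.8540) = 0.0005
R_3 = 0.0140/(1.4890*1.8540) = 0.0051
R_conv_out = 1/(22.1040*1.8540) = 0.0244
R_total = 0.1207 K/W
Q = 210.5640 / 0.1207 = 1744.7466 W

R_total = 0.1207 K/W, Q = 1744.7466 W


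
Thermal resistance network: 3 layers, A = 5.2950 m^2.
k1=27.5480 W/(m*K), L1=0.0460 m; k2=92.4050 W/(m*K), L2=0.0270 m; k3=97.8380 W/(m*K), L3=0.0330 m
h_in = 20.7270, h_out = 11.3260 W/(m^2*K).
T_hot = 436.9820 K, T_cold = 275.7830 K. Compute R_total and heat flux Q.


R_conv_in = 1/(20.7270*5.2950) = 0.0091
R_1 = 0.0460/(27.5480*5.2950) = 0.0003
R_2 = 0.0270/(92.4050*5.2950) = 5.5183e-05
R_3 = 0.0330/(97.8380*5.2950) = 6.3700e-05
R_conv_out = 1/(11.3260*5.2950) = 0.0167
R_total = 0.0262 K/W
Q = 161.1990 / 0.0262 = 6147.8045 W

R_total = 0.0262 K/W, Q = 6147.8045 W


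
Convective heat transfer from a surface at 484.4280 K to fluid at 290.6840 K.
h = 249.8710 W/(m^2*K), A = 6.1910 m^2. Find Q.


dT = 193.7440 K
Q = 249.8710 * 6.1910 * 193.7440 = 299712.5445 W

299712.5445 W


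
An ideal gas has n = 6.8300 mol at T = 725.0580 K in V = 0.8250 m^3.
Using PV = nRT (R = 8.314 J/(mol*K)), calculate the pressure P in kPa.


P = nRT/V = 6.8300 * 8.314 * 725.0580 / 0.8250
= 41172.1430 / 0.8250 = 49905.6279 Pa = 49.9056 kPa

49.9056 kPa


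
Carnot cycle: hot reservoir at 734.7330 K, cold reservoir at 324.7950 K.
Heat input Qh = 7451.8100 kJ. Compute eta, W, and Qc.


eta = 1 - 324.7950/734.7330 = 0.5579
W = 0.5579 * 7451.8100 = 4157.6737 kJ
Qc = 7451.8100 - 4157.6737 = 3294.1363 kJ

eta = 55.7941%, W = 4157.6737 kJ, Qc = 3294.1363 kJ


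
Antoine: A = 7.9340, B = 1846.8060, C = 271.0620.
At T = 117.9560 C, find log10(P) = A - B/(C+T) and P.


C+T = 389.0180
B/(C+T) = 4.7474
log10(P) = 7.9340 - 4.7474 = 3.1866
P = 10^3.1866 = 1536.9028 mmHg

1536.9028 mmHg


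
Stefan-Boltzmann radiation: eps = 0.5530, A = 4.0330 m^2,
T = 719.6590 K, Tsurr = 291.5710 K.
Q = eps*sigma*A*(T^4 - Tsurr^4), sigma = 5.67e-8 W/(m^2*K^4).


T^4 = 2.6823e+11
Tsurr^4 = 7.2273e+09
Q = 0.5530 * 5.67e-8 * 4.0330 * 2.6100e+11 = 33005.1009 W

33005.1009 W


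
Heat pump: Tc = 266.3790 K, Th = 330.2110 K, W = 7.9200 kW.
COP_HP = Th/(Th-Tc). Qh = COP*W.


COP = 330.2110 / 63.8320 = 5.1731
Qh = 5.1731 * 7.9200 = 40.9712 kW

COP = 5.1731, Qh = 40.9712 kW


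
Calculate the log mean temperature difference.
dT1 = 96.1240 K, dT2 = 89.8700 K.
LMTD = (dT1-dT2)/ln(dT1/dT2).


dT1/dT2 = 1.0696
ln(dT1/dT2) = 0.0673
LMTD = 6.2540 / 0.0673 = 92.9619 K

92.9619 K


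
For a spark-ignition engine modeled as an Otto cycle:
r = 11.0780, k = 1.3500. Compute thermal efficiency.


r^(k-1) = 2.3204
eta = 1 - 1/2.3204 = 0.5690 = 56.9038%

56.9038%


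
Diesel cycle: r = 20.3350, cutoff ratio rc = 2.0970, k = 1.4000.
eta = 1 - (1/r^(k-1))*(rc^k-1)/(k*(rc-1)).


r^(k-1) = 3.3366
rc^k = 2.8199
eta = 0.6448 = 64.4842%

64.4842%


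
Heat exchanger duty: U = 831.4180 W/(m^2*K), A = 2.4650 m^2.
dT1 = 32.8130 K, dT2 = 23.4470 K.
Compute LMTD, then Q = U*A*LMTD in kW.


LMTD = 27.8682 K
Q = 831.4180 * 2.4650 * 27.8682 = 57114.3131 W = 57.1143 kW

57.1143 kW


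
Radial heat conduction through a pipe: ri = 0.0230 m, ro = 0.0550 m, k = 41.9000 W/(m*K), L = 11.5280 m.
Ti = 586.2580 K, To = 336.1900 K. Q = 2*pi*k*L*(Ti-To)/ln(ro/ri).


dT = 250.0680 K
ln(ro/ri) = 0.8718
Q = 2*pi*41.9000*11.5280*250.0680 / 0.8718 = 870501.8586 W

870501.8586 W


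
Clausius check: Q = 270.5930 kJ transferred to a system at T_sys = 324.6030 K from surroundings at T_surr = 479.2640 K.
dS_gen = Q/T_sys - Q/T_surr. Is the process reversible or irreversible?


dS_sys = 270.5930/324.6030 = 0.8336 kJ/K
dS_surr = -270.5930/479.2640 = -0.5646 kJ/K
dS_gen = 0.8336 - 0.5646 = 0.2690 kJ/K (irreversible)

dS_gen = 0.2690 kJ/K, irreversible


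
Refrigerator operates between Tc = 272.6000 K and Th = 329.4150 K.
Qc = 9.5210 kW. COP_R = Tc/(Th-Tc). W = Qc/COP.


COP = 272.6000 / 56.8150 = 4.7980
W = 9.5210 / 4.7980 = 1.9844 kW

COP = 4.7980, W = 1.9844 kW


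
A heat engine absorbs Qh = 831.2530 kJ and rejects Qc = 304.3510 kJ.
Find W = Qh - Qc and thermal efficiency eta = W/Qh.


W = 831.2530 - 304.3510 = 526.9020 kJ
eta = 526.9020 / 831.2530 = 0.6339 = 63.3865%

W = 526.9020 kJ, eta = 63.3865%


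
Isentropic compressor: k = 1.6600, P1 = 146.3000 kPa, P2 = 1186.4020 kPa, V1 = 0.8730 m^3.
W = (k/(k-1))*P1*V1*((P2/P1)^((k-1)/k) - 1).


(k-1)/k = 0.3976
(P2/P1)^exp = 2.2983
W = 2.5152 * 146.3000 * 0.8730 * (2.2983 - 1) = 417.0558 kJ

417.0558 kJ


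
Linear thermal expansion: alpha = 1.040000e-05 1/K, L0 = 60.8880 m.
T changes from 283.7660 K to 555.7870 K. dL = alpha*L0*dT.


dT = 272.0210 K
dL = 1.040000e-05 * 60.8880 * 272.0210 = 0.172253 m
L_final = 61.060253 m

dL = 0.172253 m


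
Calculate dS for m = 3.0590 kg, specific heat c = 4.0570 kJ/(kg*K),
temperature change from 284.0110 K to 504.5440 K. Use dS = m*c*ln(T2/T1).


T2/T1 = 1.7765
ln(T2/T1) = 0.5746
dS = 3.0590 * 4.0570 * 0.5746 = 7.1315 kJ/K

7.1315 kJ/K


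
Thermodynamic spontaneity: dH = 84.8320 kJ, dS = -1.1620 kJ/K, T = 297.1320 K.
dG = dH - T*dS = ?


T*dS = 297.1320 * -1.1620 = -345.2674 kJ
dG = 84.8320 + 345.2674 = 430.0994 kJ (non-spontaneous)

dG = 430.0994 kJ, non-spontaneous


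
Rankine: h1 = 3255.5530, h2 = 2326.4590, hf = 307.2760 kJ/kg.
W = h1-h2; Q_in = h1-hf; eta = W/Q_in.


W = 929.0940 kJ/kg
Q_in = 2948.2770 kJ/kg
eta = 0.3151 = 31.5131%

eta = 31.5131%


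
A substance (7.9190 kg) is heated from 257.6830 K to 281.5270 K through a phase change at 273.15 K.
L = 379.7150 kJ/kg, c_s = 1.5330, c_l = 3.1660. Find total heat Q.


Q1 (sensible, solid) = 7.9190 * 1.5330 * 15.4670 = 187.7667 kJ
Q2 (latent) = 7.9190 * 379.7150 = 3006.9631 kJ
Q3 (sensible, liquid) = 7.9190 * 3.1660 * 8.3770 = 210.0244 kJ
Q_total = 3404.7542 kJ

3404.7542 kJ


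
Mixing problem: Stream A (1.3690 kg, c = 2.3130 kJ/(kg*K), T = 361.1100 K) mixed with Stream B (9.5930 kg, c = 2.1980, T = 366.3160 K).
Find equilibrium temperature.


num = 8867.3782
den = 24.2519
Tf = 365.6363 K

365.6363 K


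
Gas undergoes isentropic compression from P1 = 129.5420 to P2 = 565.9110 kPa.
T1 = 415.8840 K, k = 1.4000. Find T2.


(k-1)/k = 0.2857
(P2/P1)^exp = 1.5239
T2 = 415.8840 * 1.5239 = 633.7614 K

633.7614 K


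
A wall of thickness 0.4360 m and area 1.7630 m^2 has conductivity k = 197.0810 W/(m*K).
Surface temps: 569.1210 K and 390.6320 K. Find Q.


dT = 178.4890 K
Q = 197.0810 * 1.7630 * 178.4890 / 0.4360 = 142240.0960 W

142240.0960 W


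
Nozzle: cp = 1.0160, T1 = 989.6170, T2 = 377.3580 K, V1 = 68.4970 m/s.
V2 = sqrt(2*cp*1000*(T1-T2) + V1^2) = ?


dT = 612.2590 K
2*cp*1000*dT = 1244110.2880
V1^2 = 4691.8390
V2 = sqrt(1248802.1270) = 1117.4982 m/s

1117.4982 m/s


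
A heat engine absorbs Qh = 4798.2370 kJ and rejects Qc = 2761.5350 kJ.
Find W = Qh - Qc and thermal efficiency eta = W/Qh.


W = 4798.2370 - 2761.5350 = 2036.7020 kJ
eta = 2036.7020 / 4798.2370 = 0.4245 = 42.4469%

W = 2036.7020 kJ, eta = 42.4469%


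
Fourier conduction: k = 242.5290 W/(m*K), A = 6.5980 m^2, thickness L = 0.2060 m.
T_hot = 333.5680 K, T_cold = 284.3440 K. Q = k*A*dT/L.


dT = 49.2240 K
Q = 242.5290 * 6.5980 * 49.2240 / 0.2060 = 382371.6358 W

382371.6358 W


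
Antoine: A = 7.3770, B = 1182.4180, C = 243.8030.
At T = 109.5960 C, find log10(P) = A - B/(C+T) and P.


C+T = 353.3990
B/(C+T) = 3.3458
log10(P) = 7.3770 - 3.3458 = 4.0312
P = 10^4.0312 = 10743.7473 mmHg

10743.7473 mmHg


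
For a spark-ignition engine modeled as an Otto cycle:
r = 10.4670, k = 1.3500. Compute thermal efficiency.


r^(k-1) = 2.2748
eta = 1 - 1/2.2748 = 0.5604 = 56.0395%

56.0395%


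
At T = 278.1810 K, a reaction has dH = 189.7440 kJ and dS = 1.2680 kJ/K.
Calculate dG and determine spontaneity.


T*dS = 278.1810 * 1.2680 = 352.7335 kJ
dG = 189.7440 - 352.7335 = -162.9895 kJ (spontaneous)

dG = -162.9895 kJ, spontaneous


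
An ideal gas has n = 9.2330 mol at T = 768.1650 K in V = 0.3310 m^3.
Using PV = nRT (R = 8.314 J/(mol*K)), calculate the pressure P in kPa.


P = nRT/V = 9.2330 * 8.314 * 768.1650 / 0.3310
= 58966.7743 / 0.3310 = 178147.3545 Pa = 178.1474 kPa

178.1474 kPa


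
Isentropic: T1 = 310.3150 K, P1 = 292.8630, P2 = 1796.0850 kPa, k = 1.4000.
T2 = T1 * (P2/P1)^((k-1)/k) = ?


(k-1)/k = 0.2857
(P2/P1)^exp = 1.6790
T2 = 310.3150 * 1.6790 = 521.0137 K

521.0137 K


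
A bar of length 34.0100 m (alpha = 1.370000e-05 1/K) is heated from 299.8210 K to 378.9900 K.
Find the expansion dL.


dT = 79.1690 K
dL = 1.370000e-05 * 34.0100 * 79.1690 = 0.036888 m
L_final = 34.046888 m

dL = 0.036888 m


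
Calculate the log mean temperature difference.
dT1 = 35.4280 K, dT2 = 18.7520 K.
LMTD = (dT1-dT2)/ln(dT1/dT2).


dT1/dT2 = 1.8893
ln(dT1/dT2) = 0.6362
LMTD = 16.6760 / 0.6362 = 26.2118 K

26.2118 K


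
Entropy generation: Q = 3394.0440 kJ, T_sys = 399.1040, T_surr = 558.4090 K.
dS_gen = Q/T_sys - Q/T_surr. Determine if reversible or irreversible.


dS_sys = 3394.0440/399.1040 = 8.5042 kJ/K
dS_surr = -3394.0440/558.4090 = -6.0781 kJ/K
dS_gen = 8.5042 - 6.0781 = 2.4261 kJ/K (irreversible)

dS_gen = 2.4261 kJ/K, irreversible


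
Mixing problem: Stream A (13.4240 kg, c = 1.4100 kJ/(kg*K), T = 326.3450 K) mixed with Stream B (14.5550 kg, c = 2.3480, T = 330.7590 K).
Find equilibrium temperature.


num = 17480.7411
den = 53.1030
Tf = 329.1857 K

329.1857 K


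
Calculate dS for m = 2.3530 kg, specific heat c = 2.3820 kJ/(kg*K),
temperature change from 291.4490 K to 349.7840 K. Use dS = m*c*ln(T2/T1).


T2/T1 = 1.2002
ln(T2/T1) = 0.1825
dS = 2.3530 * 2.3820 * 0.1825 = 1.0226 kJ/K

1.0226 kJ/K


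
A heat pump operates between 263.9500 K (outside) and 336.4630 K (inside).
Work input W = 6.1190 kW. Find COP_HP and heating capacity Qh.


COP = 336.4630 / 72.5130 = 4.6400
Qh = 4.6400 * 6.1190 = 28.3924 kW

COP = 4.6400, Qh = 28.3924 kW


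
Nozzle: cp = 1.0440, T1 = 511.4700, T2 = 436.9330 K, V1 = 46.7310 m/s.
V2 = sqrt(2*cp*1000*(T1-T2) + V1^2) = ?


dT = 74.5370 K
2*cp*1000*dT = 155633.2560
V1^2 = 2183.7864
V2 = sqrt(157817.0424) = 397.2619 m/s

397.2619 m/s


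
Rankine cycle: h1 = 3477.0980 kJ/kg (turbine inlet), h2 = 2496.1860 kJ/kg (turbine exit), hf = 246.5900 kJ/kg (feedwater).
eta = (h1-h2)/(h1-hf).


W = 980.9120 kJ/kg
Q_in = 3230.5080 kJ/kg
eta = 0.3036 = 30.3640%

eta = 30.3640%


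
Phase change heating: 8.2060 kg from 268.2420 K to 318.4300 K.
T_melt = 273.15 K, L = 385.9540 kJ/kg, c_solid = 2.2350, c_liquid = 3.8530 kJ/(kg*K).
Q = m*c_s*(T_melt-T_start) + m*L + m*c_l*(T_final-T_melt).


Q1 (sensible, solid) = 8.2060 * 2.2350 * 4.9080 = 90.0147 kJ
Q2 (latent) = 8.2060 * 385.9540 = 3167.1385 kJ
Q3 (sensible, liquid) = 8.2060 * 3.8530 * 45.2800 = 1431.6503 kJ
Q_total = 4688.8035 kJ

4688.8035 kJ


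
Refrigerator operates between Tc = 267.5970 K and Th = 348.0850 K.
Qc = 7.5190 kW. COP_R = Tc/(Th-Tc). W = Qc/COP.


COP = 267.5970 / 80.4880 = 3.3247
W = 7.5190 / 3.3247 = 2.2616 kW

COP = 3.3247, W = 2.2616 kW


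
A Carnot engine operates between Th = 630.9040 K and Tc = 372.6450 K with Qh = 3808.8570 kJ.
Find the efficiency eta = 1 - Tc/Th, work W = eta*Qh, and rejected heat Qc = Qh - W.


eta = 1 - 372.6450/630.9040 = 0.4093
W = 0.4093 * 3808.8570 = 1559.1462 kJ
Qc = 3808.8570 - 1559.1462 = 2249.7108 kJ

eta = 40.9348%, W = 1559.1462 kJ, Qc = 2249.7108 kJ


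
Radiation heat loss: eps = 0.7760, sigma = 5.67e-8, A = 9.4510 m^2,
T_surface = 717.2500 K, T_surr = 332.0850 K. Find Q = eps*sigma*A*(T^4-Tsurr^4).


T^4 = 2.6466e+11
Tsurr^4 = 1.2162e+10
Q = 0.7760 * 5.67e-8 * 9.4510 * 2.5249e+11 = 104996.4211 W

104996.4211 W


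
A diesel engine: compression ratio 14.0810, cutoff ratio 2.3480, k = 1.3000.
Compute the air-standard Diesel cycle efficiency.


r^(k-1) = 2.2110
rc^k = 3.0332
eta = 0.4752 = 47.5233%

47.5233%


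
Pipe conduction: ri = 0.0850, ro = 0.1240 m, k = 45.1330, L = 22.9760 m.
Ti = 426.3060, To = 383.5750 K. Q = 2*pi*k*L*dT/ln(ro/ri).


dT = 42.7310 K
ln(ro/ri) = 0.3776
Q = 2*pi*45.1330*22.9760*42.7310 / 0.3776 = 737266.8472 W

737266.8472 W


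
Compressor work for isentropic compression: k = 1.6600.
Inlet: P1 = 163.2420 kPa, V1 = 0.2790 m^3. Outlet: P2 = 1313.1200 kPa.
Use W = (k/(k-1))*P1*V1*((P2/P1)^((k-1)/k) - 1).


(k-1)/k = 0.3976
(P2/P1)^exp = 2.2909
W = 2.5152 * 163.2420 * 0.2790 * (2.2909 - 1) = 147.8750 kJ

147.8750 kJ


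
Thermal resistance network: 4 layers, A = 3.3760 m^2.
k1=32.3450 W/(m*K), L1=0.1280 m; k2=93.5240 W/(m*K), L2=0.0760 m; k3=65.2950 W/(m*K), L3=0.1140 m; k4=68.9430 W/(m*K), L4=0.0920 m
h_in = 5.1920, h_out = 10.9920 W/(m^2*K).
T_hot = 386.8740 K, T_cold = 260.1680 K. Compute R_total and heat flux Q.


R_conv_in = 1/(5.1920*3.3760) = 0.0571
R_1 = 0.1280/(32.3450*3.3760) = 0.0012
R_2 = 0.0760/(93.5240*3.3760) = 0.0002
R_3 = 0.1140/(65.2950*3.3760) = 0.0005
R_4 = 0.0920/(68.9430*3.3760) = 0.0004
R_conv_out = 1/(10.9920*3.3760) = 0.0269
R_total = 0.0863 K/W
Q = 126.7060 / 0.0863 = 1467.7970 W

R_total = 0.0863 K/W, Q = 1467.7970 W


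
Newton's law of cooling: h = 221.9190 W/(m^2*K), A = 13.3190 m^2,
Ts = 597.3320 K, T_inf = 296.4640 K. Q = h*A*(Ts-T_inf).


dT = 300.8680 K
Q = 221.9190 * 13.3190 * 300.8680 = 889287.3299 W

889287.3299 W


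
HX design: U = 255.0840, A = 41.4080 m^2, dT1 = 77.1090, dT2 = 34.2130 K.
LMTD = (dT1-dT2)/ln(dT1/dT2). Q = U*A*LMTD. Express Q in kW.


LMTD = 52.7876 K
Q = 255.0840 * 41.4080 * 52.7876 = 557570.5161 W = 557.5705 kW

557.5705 kW


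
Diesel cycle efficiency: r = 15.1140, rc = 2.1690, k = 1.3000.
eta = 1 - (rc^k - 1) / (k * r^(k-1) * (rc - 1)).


r^(k-1) = 2.2585
rc^k = 2.7361
eta = 0.4942 = 49.4162%

49.4162%


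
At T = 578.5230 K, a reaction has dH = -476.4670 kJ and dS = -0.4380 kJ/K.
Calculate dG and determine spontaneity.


T*dS = 578.5230 * -0.4380 = -253.3931 kJ
dG = -476.4670 + 253.3931 = -223.0739 kJ (spontaneous)

dG = -223.0739 kJ, spontaneous


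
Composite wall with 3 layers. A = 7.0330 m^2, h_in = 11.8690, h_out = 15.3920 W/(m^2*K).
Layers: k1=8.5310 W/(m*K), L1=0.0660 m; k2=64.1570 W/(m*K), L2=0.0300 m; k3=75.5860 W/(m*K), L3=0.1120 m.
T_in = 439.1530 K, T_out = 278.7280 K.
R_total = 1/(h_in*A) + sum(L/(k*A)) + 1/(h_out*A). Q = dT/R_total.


R_conv_in = 1/(11.8690*7.0330) = 0.0120
R_1 = 0.0660/(8.5310*7.0330) = 0.0011
R_2 = 0.0300/(64.1570*7.0330) = 6.6487e-05
R_3 = 0.1120/(75.5860*7.0330) = 0.0002
R_conv_out = 1/(15.3920*7.0330) = 0.0092
R_total = 0.0226 K/W
Q = 160.4250 / 0.0226 = 7100.1506 W

R_total = 0.0226 K/W, Q = 7100.1506 W


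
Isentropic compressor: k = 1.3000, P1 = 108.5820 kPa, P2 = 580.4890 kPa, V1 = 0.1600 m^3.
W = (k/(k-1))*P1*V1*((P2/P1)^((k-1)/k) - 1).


(k-1)/k = 0.2308
(P2/P1)^exp = 1.4723
W = 4.3333 * 108.5820 * 0.1600 * (1.4723 - 1) = 35.5595 kJ

35.5595 kJ


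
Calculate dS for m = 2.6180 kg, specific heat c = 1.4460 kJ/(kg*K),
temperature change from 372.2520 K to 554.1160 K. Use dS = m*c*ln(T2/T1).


T2/T1 = 1.4886
ln(T2/T1) = 0.3978
dS = 2.6180 * 1.4460 * 0.3978 = 1.5059 kJ/K

1.5059 kJ/K


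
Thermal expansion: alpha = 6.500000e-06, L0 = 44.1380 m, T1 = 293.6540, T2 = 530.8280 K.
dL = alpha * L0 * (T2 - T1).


dT = 237.1740 K
dL = 6.500000e-06 * 44.1380 * 237.1740 = 0.068045 m
L_final = 44.206045 m

dL = 0.068045 m


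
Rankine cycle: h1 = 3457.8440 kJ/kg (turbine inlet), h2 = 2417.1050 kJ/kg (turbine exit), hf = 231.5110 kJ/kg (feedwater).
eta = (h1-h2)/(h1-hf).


W = 1040.7390 kJ/kg
Q_in = 3226.3330 kJ/kg
eta = 0.3226 = 32.2576%

eta = 32.2576%


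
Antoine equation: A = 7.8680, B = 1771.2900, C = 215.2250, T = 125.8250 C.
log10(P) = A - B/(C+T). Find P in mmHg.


C+T = 341.0500
B/(C+T) = 5.1936
log10(P) = 7.8680 - 5.1936 = 2.6744
P = 10^2.6744 = 472.4575 mmHg

472.4575 mmHg


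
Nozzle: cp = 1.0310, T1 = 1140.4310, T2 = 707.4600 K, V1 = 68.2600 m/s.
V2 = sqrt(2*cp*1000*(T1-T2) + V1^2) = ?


dT = 432.9710 K
2*cp*1000*dT = 892786.2020
V1^2 = 4659.4276
V2 = sqrt(897445.6296) = 947.3361 m/s

947.3361 m/s


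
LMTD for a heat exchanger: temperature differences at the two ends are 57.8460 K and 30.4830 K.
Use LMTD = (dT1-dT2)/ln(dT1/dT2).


dT1/dT2 = 1.8976
ln(dT1/dT2) = 0.6406
LMTD = 27.3630 / 0.6406 = 42.7136 K

42.7136 K


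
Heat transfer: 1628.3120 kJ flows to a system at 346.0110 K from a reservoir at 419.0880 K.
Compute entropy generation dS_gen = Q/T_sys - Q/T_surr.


dS_sys = 1628.3120/346.0110 = 4.7060 kJ/K
dS_surr = -1628.3120/419.0880 = -3.8854 kJ/K
dS_gen = 4.7060 - 3.8854 = 0.8206 kJ/K (irreversible)

dS_gen = 0.8206 kJ/K, irreversible


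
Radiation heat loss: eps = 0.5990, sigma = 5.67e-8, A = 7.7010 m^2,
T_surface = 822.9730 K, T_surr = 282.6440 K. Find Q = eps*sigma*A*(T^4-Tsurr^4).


T^4 = 4.5871e+11
Tsurr^4 = 6.3820e+09
Q = 0.5990 * 5.67e-8 * 7.7010 * 4.5233e+11 = 118308.1447 W

118308.1447 W


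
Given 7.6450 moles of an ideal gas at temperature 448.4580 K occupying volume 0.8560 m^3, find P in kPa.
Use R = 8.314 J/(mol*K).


P = nRT/V = 7.6450 * 8.314 * 448.4580 / 0.8560
= 28504.2282 / 0.8560 = 33299.3320 Pa = 33.2993 kPa

33.2993 kPa


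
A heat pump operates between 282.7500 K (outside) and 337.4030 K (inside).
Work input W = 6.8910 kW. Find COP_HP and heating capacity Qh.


COP = 337.4030 / 54.6530 = 6.1735
Qh = 6.1735 * 6.8910 = 42.5419 kW

COP = 6.1735, Qh = 42.5419 kW


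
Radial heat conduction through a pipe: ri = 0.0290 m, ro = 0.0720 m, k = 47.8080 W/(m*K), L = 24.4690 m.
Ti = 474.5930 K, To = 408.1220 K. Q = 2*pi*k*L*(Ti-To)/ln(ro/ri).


dT = 66.4710 K
ln(ro/ri) = 0.9094
Q = 2*pi*47.8080*24.4690*66.4710 / 0.9094 = 537264.4646 W

537264.4646 W


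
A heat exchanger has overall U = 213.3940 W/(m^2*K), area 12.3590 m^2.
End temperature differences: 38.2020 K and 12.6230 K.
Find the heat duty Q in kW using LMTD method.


LMTD = 23.0989 K
Q = 213.3940 * 12.3590 * 23.0989 = 60919.6493 W = 60.9196 kW

60.9196 kW


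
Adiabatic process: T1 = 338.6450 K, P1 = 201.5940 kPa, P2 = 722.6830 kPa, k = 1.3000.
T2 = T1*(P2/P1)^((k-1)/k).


(k-1)/k = 0.2308
(P2/P1)^exp = 1.3426
T2 = 338.6450 * 1.3426 = 454.6732 K

454.6732 K


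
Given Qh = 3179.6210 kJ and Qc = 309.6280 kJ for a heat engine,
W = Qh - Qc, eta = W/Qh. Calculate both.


W = 3179.6210 - 309.6280 = 2869.9930 kJ
eta = 2869.9930 / 3179.6210 = 0.9026 = 90.2621%

W = 2869.9930 kJ, eta = 90.2621%


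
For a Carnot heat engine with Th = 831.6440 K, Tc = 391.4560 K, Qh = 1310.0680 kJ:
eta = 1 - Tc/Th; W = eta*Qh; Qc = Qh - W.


eta = 1 - 391.4560/831.6440 = 0.5293
W = 0.5293 * 1310.0680 = 693.4172 kJ
Qc = 1310.0680 - 693.4172 = 616.6508 kJ

eta = 52.9299%, W = 693.4172 kJ, Qc = 616.6508 kJ


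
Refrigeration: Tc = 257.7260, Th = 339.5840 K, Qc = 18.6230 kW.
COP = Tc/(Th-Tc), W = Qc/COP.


COP = 257.7260 / 81.8580 = 3.1485
W = 18.6230 / 3.1485 = 5.9150 kW

COP = 3.1485, W = 5.9150 kW


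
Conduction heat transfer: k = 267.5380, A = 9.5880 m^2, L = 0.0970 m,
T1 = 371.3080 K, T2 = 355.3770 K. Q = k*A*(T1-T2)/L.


dT = 15.9310 K
Q = 267.5380 * 9.5880 * 15.9310 / 0.0970 = 421293.5449 W

421293.5449 W


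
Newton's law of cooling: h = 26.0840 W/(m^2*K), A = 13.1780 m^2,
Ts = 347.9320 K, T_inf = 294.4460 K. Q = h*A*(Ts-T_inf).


dT = 53.4860 K
Q = 26.0840 * 13.1780 * 53.4860 = 18385.0076 W

18385.0076 W


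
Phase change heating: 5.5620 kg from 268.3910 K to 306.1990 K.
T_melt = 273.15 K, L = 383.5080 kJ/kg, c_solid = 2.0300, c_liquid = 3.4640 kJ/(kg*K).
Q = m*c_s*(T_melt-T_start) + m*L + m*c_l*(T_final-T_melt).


Q1 (sensible, solid) = 5.5620 * 2.0300 * 4.7590 = 53.7332 kJ
Q2 (latent) = 5.5620 * 383.5080 = 2133.0715 kJ
Q3 (sensible, liquid) = 5.5620 * 3.4640 * 33.0490 = 636.7474 kJ
Q_total = 2823.5521 kJ

2823.5521 kJ


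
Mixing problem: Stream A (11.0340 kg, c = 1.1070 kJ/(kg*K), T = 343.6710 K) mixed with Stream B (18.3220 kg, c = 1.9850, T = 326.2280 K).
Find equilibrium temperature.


num = 16062.4584
den = 48.5838
Tf = 330.6134 K

330.6134 K


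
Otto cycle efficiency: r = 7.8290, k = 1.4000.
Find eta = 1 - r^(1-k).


r^(k-1) = 2.2776
eta = 1 - 1/2.2776 = 0.5609 = 56.0946%

56.0946%


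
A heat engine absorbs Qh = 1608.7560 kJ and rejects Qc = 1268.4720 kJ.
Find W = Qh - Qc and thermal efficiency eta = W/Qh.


W = 1608.7560 - 1268.4720 = 340.2840 kJ
eta = 340.2840 / 1608.7560 = 0.2115 = 21.1520%

W = 340.2840 kJ, eta = 21.1520%


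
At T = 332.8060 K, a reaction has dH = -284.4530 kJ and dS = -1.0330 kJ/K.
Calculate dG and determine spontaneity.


T*dS = 332.8060 * -1.0330 = -343.7886 kJ
dG = -284.4530 + 343.7886 = 59.3356 kJ (non-spontaneous)

dG = 59.3356 kJ, non-spontaneous


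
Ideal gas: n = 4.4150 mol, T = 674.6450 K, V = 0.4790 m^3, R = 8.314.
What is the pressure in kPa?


P = nRT/V = 4.4150 * 8.314 * 674.6450 / 0.4790
= 24763.7285 / 0.4790 = 51698.8069 Pa = 51.6988 kPa

51.6988 kPa


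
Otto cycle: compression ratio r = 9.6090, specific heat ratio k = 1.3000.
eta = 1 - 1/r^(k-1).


r^(k-1) = 1.9715
eta = 1 - 1/1.9715 = 0.4928 = 49.2780%

49.2780%


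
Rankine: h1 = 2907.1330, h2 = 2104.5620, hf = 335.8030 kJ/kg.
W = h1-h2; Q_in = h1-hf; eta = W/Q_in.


W = 802.5710 kJ/kg
Q_in = 2571.3300 kJ/kg
eta = 0.3121 = 31.2123%

eta = 31.2123%


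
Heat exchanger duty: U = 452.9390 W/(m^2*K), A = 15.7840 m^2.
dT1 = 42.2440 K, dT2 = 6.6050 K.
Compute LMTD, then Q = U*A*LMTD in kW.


LMTD = 19.2058 K
Q = 452.9390 * 15.7840 * 19.2058 = 137306.0429 W = 137.3060 kW

137.3060 kW


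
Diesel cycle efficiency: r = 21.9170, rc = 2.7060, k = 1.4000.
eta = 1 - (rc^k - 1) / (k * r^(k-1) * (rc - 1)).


r^(k-1) = 3.4381
rc^k = 4.0296
eta = 0.6311 = 63.1055%

63.1055%


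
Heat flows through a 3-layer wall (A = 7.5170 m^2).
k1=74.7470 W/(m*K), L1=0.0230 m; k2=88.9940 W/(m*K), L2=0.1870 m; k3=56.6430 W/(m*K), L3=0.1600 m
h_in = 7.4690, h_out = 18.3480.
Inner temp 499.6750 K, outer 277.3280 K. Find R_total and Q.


R_conv_in = 1/(7.4690*7.5170) = 0.0178
R_1 = 0.0230/(74.7470*7.5170) = 4.0935e-05
R_2 = 0.1870/(88.9940*7.5170) = 0.0003
R_3 = 0.1600/(56.6430*7.5170) = 0.0004
R_conv_out = 1/(18.3480*7.5170) = 0.0073
R_total = 0.0258 K/W
Q = 222.3470 / 0.0258 = 8632.1809 W

R_total = 0.0258 K/W, Q = 8632.1809 W


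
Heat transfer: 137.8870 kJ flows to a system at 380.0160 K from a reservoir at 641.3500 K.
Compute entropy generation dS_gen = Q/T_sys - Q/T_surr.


dS_sys = 137.8870/380.0160 = 0.3628 kJ/K
dS_surr = -137.8870/641.3500 = -0.2150 kJ/K
dS_gen = 0.3628 - 0.2150 = 0.1479 kJ/K (irreversible)

dS_gen = 0.1479 kJ/K, irreversible


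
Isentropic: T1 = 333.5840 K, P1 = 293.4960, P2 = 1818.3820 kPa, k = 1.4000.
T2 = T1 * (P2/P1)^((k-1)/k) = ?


(k-1)/k = 0.2857
(P2/P1)^exp = 1.6839
T2 = 333.5840 * 1.6839 = 561.7132 K

561.7132 K


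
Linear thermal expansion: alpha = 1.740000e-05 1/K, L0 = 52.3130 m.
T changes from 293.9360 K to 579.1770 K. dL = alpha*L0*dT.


dT = 285.2410 K
dL = 1.740000e-05 * 52.3130 * 285.2410 = 0.259640 m
L_final = 52.572640 m

dL = 0.259640 m


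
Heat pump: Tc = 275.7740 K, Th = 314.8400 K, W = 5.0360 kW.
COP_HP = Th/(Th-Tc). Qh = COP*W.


COP = 314.8400 / 39.0660 = 8.0592
Qh = 8.0592 * 5.0360 = 40.5860 kW

COP = 8.0592, Qh = 40.5860 kW


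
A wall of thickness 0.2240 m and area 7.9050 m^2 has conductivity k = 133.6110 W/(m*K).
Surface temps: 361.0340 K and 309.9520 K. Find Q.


dT = 51.0820 K
Q = 133.6110 * 7.9050 * 51.0820 / 0.2240 = 240859.6013 W

240859.6013 W


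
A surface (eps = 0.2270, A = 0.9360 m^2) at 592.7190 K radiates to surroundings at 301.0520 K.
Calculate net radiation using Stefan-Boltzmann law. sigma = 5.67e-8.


T^4 = 1.2342e+11
Tsurr^4 = 8.2142e+09
Q = 0.2270 * 5.67e-8 * 0.9360 * 1.1521e+11 = 1387.9365 W

1387.9365 W


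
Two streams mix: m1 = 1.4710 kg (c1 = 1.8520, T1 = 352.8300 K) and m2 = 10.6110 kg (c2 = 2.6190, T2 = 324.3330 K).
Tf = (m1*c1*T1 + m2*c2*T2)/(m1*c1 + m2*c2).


num = 9974.4938
den = 30.5145
Tf = 326.8772 K

326.8772 K


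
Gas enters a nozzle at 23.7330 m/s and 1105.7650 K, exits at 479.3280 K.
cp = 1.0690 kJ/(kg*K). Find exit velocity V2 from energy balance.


dT = 626.4370 K
2*cp*1000*dT = 1339322.3060
V1^2 = 563.2553
V2 = sqrt(1339885.5613) = 1157.5343 m/s

1157.5343 m/s


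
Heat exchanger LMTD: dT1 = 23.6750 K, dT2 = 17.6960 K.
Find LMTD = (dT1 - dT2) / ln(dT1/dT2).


dT1/dT2 = 1.3379
ln(dT1/dT2) = 0.2911
LMTD = 5.9790 / 0.2911 = 20.5407 K

20.5407 K


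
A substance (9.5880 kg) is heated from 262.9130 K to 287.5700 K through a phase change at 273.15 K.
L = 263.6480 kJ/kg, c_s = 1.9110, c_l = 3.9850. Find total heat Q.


Q1 (sensible, solid) = 9.5880 * 1.9110 * 10.2370 = 187.5692 kJ
Q2 (latent) = 9.5880 * 263.6480 = 2527.8570 kJ
Q3 (sensible, liquid) = 9.5880 * 3.9850 * 14.4200 = 550.9620 kJ
Q_total = 3266.3881 kJ

3266.3881 kJ


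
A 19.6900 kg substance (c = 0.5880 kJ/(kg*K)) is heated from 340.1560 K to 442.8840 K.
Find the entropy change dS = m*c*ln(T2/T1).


T2/T1 = 1.3020
ln(T2/T1) = 0.2639
dS = 19.6900 * 0.5880 * 0.2639 = 3.0554 kJ/K

3.0554 kJ/K


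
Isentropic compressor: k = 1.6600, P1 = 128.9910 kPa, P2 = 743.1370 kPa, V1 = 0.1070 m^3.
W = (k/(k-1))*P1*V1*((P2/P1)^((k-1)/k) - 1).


(k-1)/k = 0.3976
(P2/P1)^exp = 2.0062
W = 2.5152 * 128.9910 * 0.1070 * (2.0062 - 1) = 34.9290 kJ

34.9290 kJ


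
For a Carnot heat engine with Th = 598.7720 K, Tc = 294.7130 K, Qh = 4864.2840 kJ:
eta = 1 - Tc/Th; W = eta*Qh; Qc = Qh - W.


eta = 1 - 294.7130/598.7720 = 0.5078
W = 0.5078 * 4864.2840 = 2470.1044 kJ
Qc = 4864.2840 - 2470.1044 = 2394.1796 kJ

eta = 50.7804%, W = 2470.1044 kJ, Qc = 2394.1796 kJ


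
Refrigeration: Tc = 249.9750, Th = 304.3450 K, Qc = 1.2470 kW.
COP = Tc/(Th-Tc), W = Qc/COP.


COP = 249.9750 / 54.3700 = 4.5977
W = 1.2470 / 4.5977 = 0.2712 kW

COP = 4.5977, W = 0.2712 kW


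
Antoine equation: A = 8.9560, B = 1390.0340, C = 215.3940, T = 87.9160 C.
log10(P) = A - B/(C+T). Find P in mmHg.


C+T = 303.3100
B/(C+T) = 4.5829
log10(P) = 8.9560 - 4.5829 = 4.3731
P = 10^4.3731 = 23611.1859 mmHg

23611.1859 mmHg


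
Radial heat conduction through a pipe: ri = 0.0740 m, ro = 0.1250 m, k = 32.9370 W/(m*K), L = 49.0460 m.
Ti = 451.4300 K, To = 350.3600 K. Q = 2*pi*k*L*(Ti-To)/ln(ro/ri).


dT = 101.0700 K
ln(ro/ri) = 0.5242
Q = 2*pi*32.9370*49.0460*101.0700 / 0.5242 = 1956827.0888 W

1956827.0888 W


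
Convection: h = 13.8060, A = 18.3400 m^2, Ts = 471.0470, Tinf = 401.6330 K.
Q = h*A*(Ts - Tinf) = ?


dT = 69.4140 K
Q = 13.8060 * 18.3400 * 69.4140 = 17575.7664 W

17575.7664 W


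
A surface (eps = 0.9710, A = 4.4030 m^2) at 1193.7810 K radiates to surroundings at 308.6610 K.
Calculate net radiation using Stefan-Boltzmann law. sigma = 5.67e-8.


T^4 = 2.0309e+12
Tsurr^4 = 9.0767e+09
Q = 0.9710 * 5.67e-8 * 4.4030 * 2.0219e+12 = 490122.1515 W

490122.1515 W
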